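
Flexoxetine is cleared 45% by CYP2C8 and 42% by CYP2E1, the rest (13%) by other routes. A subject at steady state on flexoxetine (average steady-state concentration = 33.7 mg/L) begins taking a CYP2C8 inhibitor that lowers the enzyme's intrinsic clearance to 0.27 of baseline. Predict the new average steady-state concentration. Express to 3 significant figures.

50.2 mg/L

The CYP2C8 pathway (45% of clearance) is reduced to 0.27× activity: 0.45 × 0.27 = 0.1215.
CYP2E1 (42%) and the residual 13% are unaffected.
CL_new/CL_old = 0.1215 + 0.42 + 0.13 = 0.6715.
New average steady-state concentration = baseline ÷ relative clearance = 33.7 / 0.6715 = 50.2 mg/L.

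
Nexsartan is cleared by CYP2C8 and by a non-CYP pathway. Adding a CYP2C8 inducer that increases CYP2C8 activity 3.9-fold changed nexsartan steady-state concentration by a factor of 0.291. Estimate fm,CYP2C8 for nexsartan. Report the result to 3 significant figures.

0.840

CL'/CL = 1 / 0.291 = 3.436
3.9·fm + (1 − fm) = 3.436
fm = (3.436 − 1) / (3.9 − 1) = 0.840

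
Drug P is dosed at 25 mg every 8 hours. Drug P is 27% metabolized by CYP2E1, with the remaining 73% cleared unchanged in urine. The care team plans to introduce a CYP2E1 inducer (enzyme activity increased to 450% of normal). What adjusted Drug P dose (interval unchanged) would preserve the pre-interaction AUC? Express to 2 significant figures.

The CYP2E1 pathway (27% of clearance) is boosted to 4.5× activity: 0.27 × 4.5 = 1.215.
The remaining 73% of clearance is unaffected.
New clearance relative to baseline: 1.215 + 0.73 = 1.945.
Css,avg = (dose rate)/CL, so holding Css fixed requires dose ∝ CL: 25 × 1.945 = 49 mg.

49 mg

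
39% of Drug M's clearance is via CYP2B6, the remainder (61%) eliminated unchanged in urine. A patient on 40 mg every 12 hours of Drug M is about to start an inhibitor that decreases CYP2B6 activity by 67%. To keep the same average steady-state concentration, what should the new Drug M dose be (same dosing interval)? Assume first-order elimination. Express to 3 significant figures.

29.5 mg

CYP2B6: 0.39 × 0.33 = 0.1287
Other: 0.61 (unchanged)
New clearance relative to baseline: 0.1287 + 0.61 = 0.7387.
To maintain the same steady-state level, dose must scale with clearance: new dose = 40 × 0.7387 = 29.5 mg.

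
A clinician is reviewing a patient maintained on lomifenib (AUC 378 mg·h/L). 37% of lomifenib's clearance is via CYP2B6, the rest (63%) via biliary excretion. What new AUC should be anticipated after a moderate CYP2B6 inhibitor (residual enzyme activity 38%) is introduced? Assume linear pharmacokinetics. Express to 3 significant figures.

491 mg·h/L

The CYP2B6 pathway (37% of clearance) falls to 0.38× activity: 0.37 × 0.38 = 0.1406.
Non-CYP routes (63%) are unchanged.
Relative clearance = 0.1406 + 0.63 = 0.7706.
AUC ∝ 1/CL, so new value = 378 / 0.7706 = 491 mg·h/L.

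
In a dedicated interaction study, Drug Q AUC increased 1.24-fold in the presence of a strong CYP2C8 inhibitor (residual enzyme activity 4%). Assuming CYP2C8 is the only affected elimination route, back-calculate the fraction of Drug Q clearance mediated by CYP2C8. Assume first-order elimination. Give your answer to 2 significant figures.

Let fm be the CYP2C8 fraction. New clearance relative to baseline = fm × 0.04 + (1 − fm).
AUC ratio = 1 / (new CL fraction), so new CL fraction = 1 / 1.24 = 0.8065.
fm × 0.04 + 1 − fm = 0.8065  ⇒  fm × (0.04 − 1) = −0.1935  ⇒  fm = 0.20.

0.20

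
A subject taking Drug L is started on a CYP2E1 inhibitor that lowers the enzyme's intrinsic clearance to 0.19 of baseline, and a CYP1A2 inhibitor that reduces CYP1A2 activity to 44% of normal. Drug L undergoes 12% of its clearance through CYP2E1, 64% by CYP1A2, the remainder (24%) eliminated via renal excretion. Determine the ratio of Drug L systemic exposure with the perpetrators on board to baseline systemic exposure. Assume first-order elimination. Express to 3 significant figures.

The CYP2E1 pathway (12% of clearance) drops to 0.19× activity: 0.12 × 0.19 = 0.0228.
The CYP1A2 pathway (64% of clearance) falls to 0.44× activity: 0.64 × 0.44 = 0.2816.
The remaining 24% of clearance is unaffected.
Relative clearance = 0.0228 + 0.2816 + 0.24 = 0.5444.
Systemic exposure ∝ 1/CL: fold-change = 1 / 0.5444 = 1.84.

1.84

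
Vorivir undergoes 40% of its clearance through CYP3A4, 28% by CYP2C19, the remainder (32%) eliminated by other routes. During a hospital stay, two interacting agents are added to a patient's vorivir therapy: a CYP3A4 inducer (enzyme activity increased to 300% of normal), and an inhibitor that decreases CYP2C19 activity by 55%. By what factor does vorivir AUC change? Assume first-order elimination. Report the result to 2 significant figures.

0.61

The CYP3A4 pathway (40% of clearance) increases to 3× activity: 0.4 × 3 = 1.2.
The CYP2C19 pathway (28% of clearance) drops to 0.45× activity: 0.28 × 0.45 = 0.126.
The remaining 32% of clearance is unaffected.
CL_new/CL_old = 1.2 + 0.126 + 0.32 = 1.646.
AUC ∝ 1/CL: fold-change = 1 / 1.646 = 0.61.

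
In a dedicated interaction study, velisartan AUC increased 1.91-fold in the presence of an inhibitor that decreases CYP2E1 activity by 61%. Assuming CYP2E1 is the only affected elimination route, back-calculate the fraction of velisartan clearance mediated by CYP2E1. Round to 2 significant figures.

Call the CYP2E1 fraction fm. After the interaction, CL_new/CL_old = fm × 0.39 + (1 − fm).
AUC ratio = 1 / (new CL fraction), so new CL fraction = 1 / 1.91 = 0.5236.
fm × 0.39 + 1 − fm = 0.5236  ⇒  fm × (0.39 − 1) = −0.4764  ⇒  fm = 0.78.

0.78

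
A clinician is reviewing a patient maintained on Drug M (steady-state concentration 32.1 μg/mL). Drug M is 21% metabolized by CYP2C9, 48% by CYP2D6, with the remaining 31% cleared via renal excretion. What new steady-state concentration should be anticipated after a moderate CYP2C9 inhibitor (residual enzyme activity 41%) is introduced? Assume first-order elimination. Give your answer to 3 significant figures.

The CYP2C9 pathway (21% of clearance) drops to 0.41× activity: 0.21 × 0.41 = 0.0861.
CYP2D6 (48%) and the residual 31% are unaffected.
CL_new/CL_old = 0.0861 + 0.48 + 0.31 = 0.8761.
Steady-state concentration ∝ 1/CL, so new value = 32.1 / 0.8761 = 36.6 μg/mL.

36.6 μg/mL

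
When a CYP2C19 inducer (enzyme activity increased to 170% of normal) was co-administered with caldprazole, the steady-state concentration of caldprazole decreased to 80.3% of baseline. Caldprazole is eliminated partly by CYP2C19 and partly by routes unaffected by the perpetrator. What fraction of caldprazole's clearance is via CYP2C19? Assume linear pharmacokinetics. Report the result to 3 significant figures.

Let x = fm,CYP2C19. Because steady-state concentration ∝ 1/CL, relative clearance rose to 1/0.803 = 1.245.
Setting x·1.7 + (1 − x) = 1.245 and solving: x = (1.245 − 1)/(1.7 − 1) = 0.350.

0.350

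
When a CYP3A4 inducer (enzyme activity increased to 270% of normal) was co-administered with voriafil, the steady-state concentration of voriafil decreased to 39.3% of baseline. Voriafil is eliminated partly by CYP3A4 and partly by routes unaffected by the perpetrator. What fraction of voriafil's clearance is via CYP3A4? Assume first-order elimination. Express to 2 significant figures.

Let fm be the CYP3A4 fraction. New clearance relative to baseline = fm × 2.7 + (1 − fm).
Steady-state concentration ratio = 1 / (new CL fraction), so new CL fraction = 1 / 0.393 = 2.545.
fm × 2.7 + 1 − fm = 2.545  ⇒  fm × (2.7 − 1) = 1.545  ⇒  fm = 0.91.

0.91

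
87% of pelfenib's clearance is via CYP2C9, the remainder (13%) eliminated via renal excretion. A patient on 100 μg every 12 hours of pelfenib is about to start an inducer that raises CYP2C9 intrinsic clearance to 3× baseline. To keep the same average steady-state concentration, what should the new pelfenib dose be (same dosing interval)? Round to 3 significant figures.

The CYP2C9 pathway (87% of clearance) rises to 3× activity: 0.87 × 3 = 2.61.
Non-CYP routes (13%) are unchanged.
CL_new/CL_old = 2.61 + 0.13 = 2.74.
Exposure is unchanged when dose changes in proportion to clearance. New dose = 100 μg × 2.74 = 274 μg.

274 μg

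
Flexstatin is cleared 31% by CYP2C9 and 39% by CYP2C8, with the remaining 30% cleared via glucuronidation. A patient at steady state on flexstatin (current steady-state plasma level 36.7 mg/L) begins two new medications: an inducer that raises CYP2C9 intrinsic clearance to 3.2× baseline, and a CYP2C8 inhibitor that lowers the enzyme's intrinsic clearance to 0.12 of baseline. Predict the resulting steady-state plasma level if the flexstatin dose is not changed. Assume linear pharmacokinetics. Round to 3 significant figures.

CYP2C9: 0.31 × 3.2 = 0.992
CYP2C8: 0.39 × 0.12 = 0.0468
Other: 0.3 (unchanged)
Relative clearance = 0.992 + 0.0468 + 0.3 = 1.3388.
Dividing the baseline by the relative clearance: 36.7 / 1.3388 = 27.4 mg/L.

27.4 mg/L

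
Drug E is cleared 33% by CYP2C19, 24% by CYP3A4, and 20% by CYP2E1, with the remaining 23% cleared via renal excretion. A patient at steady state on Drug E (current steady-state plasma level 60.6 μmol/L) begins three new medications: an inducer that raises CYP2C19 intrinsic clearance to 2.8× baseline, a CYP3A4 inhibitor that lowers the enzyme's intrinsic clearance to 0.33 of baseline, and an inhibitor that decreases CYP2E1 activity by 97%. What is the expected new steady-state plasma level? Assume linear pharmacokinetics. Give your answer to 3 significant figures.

CYP2C19: 0.33 × 2.8 = 0.924
CYP3A4: 0.24 × 0.33 = 0.0792
CYP2E1: 0.2 × 0.03 = 0.006
Other: 0.23 (unchanged)
CL_new/CL_old = 0.924 + 0.0792 + 0.006 + 0.23 = 1.2392.
New steady-state plasma level = 60.6 / 1.2392 = 48.9 μmol/L (concentration scales inversely with clearance).

48.9 μmol/L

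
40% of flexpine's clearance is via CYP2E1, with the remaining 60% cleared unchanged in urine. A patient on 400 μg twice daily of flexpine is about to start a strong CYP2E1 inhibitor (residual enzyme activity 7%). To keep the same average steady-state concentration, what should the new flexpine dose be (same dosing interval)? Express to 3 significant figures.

CYP2E1: 0.4 × 0.07 = 0.028
Other: 0.6 (unchanged)
New clearance relative to baseline: 0.028 + 0.6 = 0.628.
Css,avg = (dose rate)/CL, so holding Css fixed requires dose ∝ CL: 400 × 0.628 = 251 μg.

251 μg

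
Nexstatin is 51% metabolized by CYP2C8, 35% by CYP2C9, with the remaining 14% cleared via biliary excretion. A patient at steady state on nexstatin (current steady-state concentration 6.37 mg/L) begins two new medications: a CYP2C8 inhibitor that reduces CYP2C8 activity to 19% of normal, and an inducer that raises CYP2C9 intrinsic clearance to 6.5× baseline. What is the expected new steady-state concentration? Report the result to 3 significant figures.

2.54 mg/L

CYP2C8: 0.51 × 0.19 = 0.0969
CYP2C9: 0.35 × 6.5 = 2.275
Other: 0.14 (unchanged)
Relative clearance = 0.0969 + 2.275 + 0.14 = 2.5119.
New steady-state concentration = 6.37 / 2.5119 = 2.54 mg/L (concentration scales inversely with clearance).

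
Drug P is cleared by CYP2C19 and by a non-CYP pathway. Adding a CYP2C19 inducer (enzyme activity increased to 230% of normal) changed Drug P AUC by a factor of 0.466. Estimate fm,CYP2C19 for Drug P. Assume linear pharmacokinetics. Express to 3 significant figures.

0.881

Let x = fm,CYP2C19. Because AUC ∝ 1/CL, relative clearance rose to 1/0.466 = 2.146.
Setting x·2.3 + (1 − x) = 2.146 and solving: x = (2.146 − 1)/(2.3 − 1) = 0.881.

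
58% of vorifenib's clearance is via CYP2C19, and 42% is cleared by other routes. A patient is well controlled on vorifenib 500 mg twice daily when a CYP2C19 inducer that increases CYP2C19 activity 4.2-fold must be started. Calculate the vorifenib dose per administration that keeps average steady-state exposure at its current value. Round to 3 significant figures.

CYP2C19: 0.58 × 4.2 = 2.436
Other: 0.42 (unchanged)
New clearance relative to baseline: 2.436 + 0.42 = 2.856.
Exposure is unchanged when dose changes in proportion to clearance. New dose = 500 mg × 2.856 = 1.43 × 10³ mg.

1.43 × 10³ mg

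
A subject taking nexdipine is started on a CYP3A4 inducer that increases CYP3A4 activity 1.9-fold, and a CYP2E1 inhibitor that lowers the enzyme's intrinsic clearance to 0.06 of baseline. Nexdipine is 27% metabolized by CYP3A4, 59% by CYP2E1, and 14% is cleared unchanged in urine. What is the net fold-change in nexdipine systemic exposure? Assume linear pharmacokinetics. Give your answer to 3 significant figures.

1.45

The CYP3A4 pathway (27% of clearance) is boosted to 1.9× activity: 0.27 × 1.9 = 0.513.
The CYP2E1 pathway (59% of clearance) is reduced to 0.06× activity: 0.59 × 0.06 = 0.0354.
The remaining 14% of clearance is unaffected.
CL_new/CL_old = 0.513 + 0.0354 + 0.14 = 0.6884.
Because systemic exposure varies inversely with clearance, the combined effect is 1 / 0.6884 = 1.45.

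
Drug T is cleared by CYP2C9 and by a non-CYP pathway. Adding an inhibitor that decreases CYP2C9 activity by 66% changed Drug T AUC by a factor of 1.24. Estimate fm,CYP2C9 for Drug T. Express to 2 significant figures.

0.29

Write x for the fraction cleared via CYP2C9. The observed AUC change means clearance fell to 1/1.24 = 0.8065 of baseline.
Setting x·0.34 + (1 − x) = 0.8065 and solving: x = (0.8065 − 1)/(0.34 − 1) = 0.29.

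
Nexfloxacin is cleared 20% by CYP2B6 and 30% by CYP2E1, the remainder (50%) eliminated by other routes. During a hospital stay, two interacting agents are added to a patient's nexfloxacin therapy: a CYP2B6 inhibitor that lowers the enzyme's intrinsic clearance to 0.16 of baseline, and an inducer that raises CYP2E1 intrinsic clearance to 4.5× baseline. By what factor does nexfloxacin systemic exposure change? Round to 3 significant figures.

CYP2B6: 0.2 × 0.16 = 0.032
CYP2E1: 0.3 × 4.5 = 1.35
Other: 0.5 (unchanged)
Relative clearance = 0.032 + 1.35 + 0.5 = 1.882.
Because systemic exposure varies inversely with clearance, the combined effect is 1 / 1.882 = 0.531.

0.531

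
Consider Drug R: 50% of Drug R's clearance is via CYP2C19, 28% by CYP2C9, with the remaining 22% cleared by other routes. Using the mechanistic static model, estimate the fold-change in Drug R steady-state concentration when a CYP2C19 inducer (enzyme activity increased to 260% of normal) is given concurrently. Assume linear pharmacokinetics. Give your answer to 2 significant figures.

0.56

CYP2C19: 0.5 × 2.6 = 1.3
CYP2C9: 0.28 (unchanged)
Other: 0.22 (unchanged)
New clearance relative to baseline: 1.3 + 0.28 + 0.22 = 1.8.
Since steady-state concentration ∝ 1/CL, the ratio is 1 / 1.8 = 0.56.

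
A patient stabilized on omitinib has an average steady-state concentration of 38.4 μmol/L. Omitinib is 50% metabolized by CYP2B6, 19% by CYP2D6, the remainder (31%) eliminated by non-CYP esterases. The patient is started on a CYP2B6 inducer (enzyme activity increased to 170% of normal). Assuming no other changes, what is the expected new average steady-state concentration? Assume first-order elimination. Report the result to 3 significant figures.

28.4 μmol/L

The CYP2B6 pathway (50% of clearance) rises to 1.7× activity: 0.5 × 1.7 = 0.85.
CYP2D6 (19%) and the residual 31% are unaffected.
Relative clearance = 0.85 + 0.19 + 0.31 = 1.35.
New average steady-state concentration = baseline ÷ relative clearance = 38.4 / 1.35 = 28.4 μmol/L.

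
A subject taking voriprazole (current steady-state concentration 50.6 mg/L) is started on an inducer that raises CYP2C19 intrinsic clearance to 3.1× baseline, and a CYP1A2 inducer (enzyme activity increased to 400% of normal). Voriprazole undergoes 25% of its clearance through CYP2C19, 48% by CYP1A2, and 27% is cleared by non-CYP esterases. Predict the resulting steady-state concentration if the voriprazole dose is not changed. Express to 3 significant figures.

17.1 mg/L

The CYP2C19 pathway (25% of clearance) rises to 3.1× activity: 0.25 × 3.1 = 0.775.
The CYP1A2 pathway (48% of clearance) rises to 4× activity: 0.48 × 4 = 1.92.
Non-CYP routes (27%) are unchanged.
CL_new/CL_old = 0.775 + 1.92 + 0.27 = 2.965.
Steady-state concentration ∝ 1/CL: new value = 50.6 / 2.965 = 17.1 mg/L.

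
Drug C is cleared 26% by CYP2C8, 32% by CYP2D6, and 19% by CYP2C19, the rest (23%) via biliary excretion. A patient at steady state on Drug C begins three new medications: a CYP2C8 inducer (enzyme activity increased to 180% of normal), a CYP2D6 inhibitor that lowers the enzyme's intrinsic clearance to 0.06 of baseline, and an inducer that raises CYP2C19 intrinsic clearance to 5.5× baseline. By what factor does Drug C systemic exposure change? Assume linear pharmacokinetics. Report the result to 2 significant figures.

0.57

CYP2C8: 0.26 × 1.8 = 0.468
CYP2D6: 0.32 × 0.06 = 0.0192
CYP2C19: 0.19 × 5.5 = 1.045
Other: 0.23 (unchanged)
Relative clearance = 0.468 + 0.0192 + 1.045 + 0.23 = 1.7622.
Systemic exposure ∝ 1/CL: fold-change = 1 / 1.7622 = 0.57.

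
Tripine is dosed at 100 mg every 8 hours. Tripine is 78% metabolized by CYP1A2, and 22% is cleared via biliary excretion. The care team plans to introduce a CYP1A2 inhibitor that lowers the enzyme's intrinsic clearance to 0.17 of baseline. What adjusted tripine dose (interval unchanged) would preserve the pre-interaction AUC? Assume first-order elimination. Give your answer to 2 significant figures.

35 mg

The CYP1A2 pathway (78% of clearance) is reduced to 0.17× activity: 0.78 × 0.17 = 0.1326.
Non-CYP routes (22%) are unchanged.
Relative clearance = 0.1326 + 0.22 = 0.3526.
Css,avg = (dose rate)/CL, so holding Css fixed requires dose ∝ CL: 100 × 0.3526 = 35 mg.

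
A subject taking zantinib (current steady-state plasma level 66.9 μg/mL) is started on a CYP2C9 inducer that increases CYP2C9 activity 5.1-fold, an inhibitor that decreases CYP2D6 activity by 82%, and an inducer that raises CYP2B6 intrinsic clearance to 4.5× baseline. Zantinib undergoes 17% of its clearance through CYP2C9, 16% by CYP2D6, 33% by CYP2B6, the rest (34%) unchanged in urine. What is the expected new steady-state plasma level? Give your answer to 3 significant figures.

24.6 μg/mL

CYP2C9: 0.17 × 5.1 = 0.867
CYP2D6: 0.16 × 0.18 = 0.0288
CYP2B6: 0.33 × 4.5 = 1.485
Other: 0.34 (unchanged)
Relative clearance = 0.867 + 0.0288 + 1.485 + 0.34 = 2.7208.
Dividing the baseline by the relative clearance: 66.9 / 2.7208 = 24.6 μg/mL.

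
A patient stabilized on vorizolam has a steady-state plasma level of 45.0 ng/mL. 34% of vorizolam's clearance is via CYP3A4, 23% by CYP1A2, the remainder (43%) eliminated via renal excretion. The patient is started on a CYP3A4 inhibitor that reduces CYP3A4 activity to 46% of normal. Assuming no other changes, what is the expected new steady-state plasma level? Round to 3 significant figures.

The CYP3A4 pathway (34% of clearance) drops to 0.46× activity: 0.34 × 0.46 = 0.1564.
CYP1A2 (23%) and the residual 43% are unaffected.
CL_new/CL_old = 0.1564 + 0.23 + 0.43 = 0.8164.
With dosing unchanged, steady-state plasma level scales as 1/CL: 45.0 / 0.8164 = 55.1 ng/mL.

55.1 ng/mL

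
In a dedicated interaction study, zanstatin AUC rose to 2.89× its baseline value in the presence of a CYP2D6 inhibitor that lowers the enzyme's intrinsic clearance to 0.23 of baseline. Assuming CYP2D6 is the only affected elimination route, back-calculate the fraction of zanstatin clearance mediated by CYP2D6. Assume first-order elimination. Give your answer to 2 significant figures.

Call the CYP2D6 fraction fm. After the interaction, CL_new/CL_old = fm × 0.23 + (1 − fm).
AUC ratio = 1 / (new CL fraction), so new CL fraction = 1 / 2.89 = 0.346.
fm × 0.23 + 1 − fm = 0.346  ⇒  fm × (0.23 − 1) = −0.654  ⇒  fm = 0.85.

0.85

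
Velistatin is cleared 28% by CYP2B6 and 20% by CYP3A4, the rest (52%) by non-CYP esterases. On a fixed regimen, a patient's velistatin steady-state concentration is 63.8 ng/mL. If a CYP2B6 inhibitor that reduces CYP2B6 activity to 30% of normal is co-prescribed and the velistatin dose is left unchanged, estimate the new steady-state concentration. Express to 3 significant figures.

CYP2B6: 0.28 × 0.3 = 0.084
CYP3A4: 0.2 (unchanged)
Other: 0.52 (unchanged)
New clearance relative to baseline: 0.084 + 0.2 + 0.52 = 0.804.
New steady-state concentration = baseline ÷ relative clearance = 63.8 / 0.804 = 79.4 ng/mL.

79.4 ng/mL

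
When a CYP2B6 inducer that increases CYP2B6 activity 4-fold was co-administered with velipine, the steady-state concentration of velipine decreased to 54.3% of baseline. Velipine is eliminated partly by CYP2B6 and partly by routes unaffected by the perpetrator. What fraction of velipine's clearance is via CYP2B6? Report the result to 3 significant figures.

CL'/CL = 1 / 0.543 = 1.842
4·fm + (1 − fm) = 1.842
fm = (1.842 − 1) / (4 − 1) = 0.281

0.281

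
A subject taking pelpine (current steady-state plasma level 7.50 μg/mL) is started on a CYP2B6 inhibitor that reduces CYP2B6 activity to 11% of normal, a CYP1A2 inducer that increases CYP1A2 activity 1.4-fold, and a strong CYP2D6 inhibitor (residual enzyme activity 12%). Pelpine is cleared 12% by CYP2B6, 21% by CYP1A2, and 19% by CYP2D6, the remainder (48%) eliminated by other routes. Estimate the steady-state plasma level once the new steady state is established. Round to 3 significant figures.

CYP2B6: 0.12 × 0.11 = 0.0132
CYP1A2: 0.21 × 1.4 = 0.294
CYP2D6: 0.19 × 0.12 = 0.0228
Other: 0.48 (unchanged)
CL_new/CL_old = 0.0132 + 0.294 + 0.0228 + 0.48 = 0.81.
Dividing the baseline by the relative clearance: 7.50 / 0.81 = 9.26 μg/mL.

9.26 μg/mL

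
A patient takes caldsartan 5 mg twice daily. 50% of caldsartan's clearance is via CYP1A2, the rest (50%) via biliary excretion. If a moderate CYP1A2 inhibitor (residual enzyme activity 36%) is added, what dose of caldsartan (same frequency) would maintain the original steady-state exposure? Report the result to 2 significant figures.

3.4 mg

CYP1A2: 0.5 × 0.36 = 0.18
Other: 0.5 (unchanged)
Relative clearance = 0.18 + 0.5 = 0.68.
To maintain the same steady-state level, dose must scale with clearance: new dose = 5 × 0.68 = 3.4 mg.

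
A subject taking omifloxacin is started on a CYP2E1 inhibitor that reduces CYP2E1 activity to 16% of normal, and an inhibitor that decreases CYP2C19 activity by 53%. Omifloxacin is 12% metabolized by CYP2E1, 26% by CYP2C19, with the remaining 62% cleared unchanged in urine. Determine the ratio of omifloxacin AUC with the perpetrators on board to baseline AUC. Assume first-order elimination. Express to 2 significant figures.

1.3

The CYP2E1 pathway (12% of clearance) falls to 0.16× activity: 0.12 × 0.16 = 0.0192.
The CYP2C19 pathway (26% of clearance) is reduced to 0.47× activity: 0.26 × 0.47 = 0.1222.
Non-CYP routes (62%) are unchanged.
CL_new/CL_old = 0.0192 + 0.1222 + 0.62 = 0.7614.
Net AUC ratio = 1 / 0.7614 = 1.3.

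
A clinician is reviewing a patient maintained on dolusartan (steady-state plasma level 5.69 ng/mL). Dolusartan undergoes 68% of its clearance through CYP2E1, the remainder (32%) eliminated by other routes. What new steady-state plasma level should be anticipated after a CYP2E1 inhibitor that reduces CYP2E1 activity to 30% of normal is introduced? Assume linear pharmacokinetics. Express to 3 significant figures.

The CYP2E1 pathway (68% of clearance) falls to 0.3× activity: 0.68 × 0.3 = 0.204.
Non-CYP routes (32%) are unchanged.
New clearance relative to baseline: 0.204 + 0.32 = 0.524.
Steady-state plasma level ∝ 1/CL, so new value = 5.69 / 0.524 = 10.9 ng/mL.

10.9 ng/mL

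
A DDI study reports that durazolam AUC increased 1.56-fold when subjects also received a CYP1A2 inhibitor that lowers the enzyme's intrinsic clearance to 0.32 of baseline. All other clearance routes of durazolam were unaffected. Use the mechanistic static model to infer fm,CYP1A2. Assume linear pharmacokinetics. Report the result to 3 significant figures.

Call the CYP1A2 fraction fm. After the interaction, CL_new/CL_old = fm × 0.32 + (1 − fm).
AUC ratio = 1 / (new CL fraction), so new CL fraction = 1 / 1.56 = 0.641.
fm × 0.32 + 1 − fm = 0.641  ⇒  fm × (0.32 − 1) = −0.359  ⇒  fm = 0.528.

0.528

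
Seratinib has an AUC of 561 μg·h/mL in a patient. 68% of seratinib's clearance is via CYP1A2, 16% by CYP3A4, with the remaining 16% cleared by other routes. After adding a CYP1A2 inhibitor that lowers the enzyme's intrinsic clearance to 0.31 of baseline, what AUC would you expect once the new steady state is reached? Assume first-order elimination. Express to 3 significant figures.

CYP1A2: 0.68 × 0.31 = 0.2108
CYP3A4: 0.16 (unchanged)
Other: 0.16 (unchanged)
New clearance relative to baseline: 0.2108 + 0.16 + 0.16 = 0.5308.
New AUC = baseline ÷ relative clearance = 561 / 0.5308 = 1.06 × 10³ μg·h/mL.

1.06 × 10³ μg·h/mL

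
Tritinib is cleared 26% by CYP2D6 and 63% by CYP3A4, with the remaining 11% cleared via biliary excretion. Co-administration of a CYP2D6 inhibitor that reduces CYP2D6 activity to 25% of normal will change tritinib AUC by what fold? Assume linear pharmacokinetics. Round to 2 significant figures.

The CYP2D6 pathway (26% of clearance) is reduced to 0.25× activity: 0.26 × 0.25 = 0.065.
CYP3A4 (63%) and the residual 11% are unaffected.
New clearance relative to baseline: 0.065 + 0.63 + 0.11 = 0.805.
AUC ratio = CL_old/CL_new = 1 / 0.805 = 1.2.

1.2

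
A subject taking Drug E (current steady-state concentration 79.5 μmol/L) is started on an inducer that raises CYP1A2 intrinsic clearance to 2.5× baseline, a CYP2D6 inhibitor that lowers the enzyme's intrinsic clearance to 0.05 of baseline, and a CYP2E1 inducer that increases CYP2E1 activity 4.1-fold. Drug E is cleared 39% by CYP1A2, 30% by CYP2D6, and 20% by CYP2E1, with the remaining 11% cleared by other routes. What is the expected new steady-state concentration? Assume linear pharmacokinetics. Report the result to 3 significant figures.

41.4 μmol/L

CYP1A2: 0.39 × 2.5 = 0.975
CYP2D6: 0.3 × 0.05 = 0.015
CYP2E1: 0.2 × 4.1 = 0.82
Other: 0.11 (unchanged)
Relative clearance = 0.975 + 0.015 + 0.82 + 0.11 = 1.92.
Steady-state concentration ∝ 1/CL: new value = 79.5 / 1.92 = 41.4 μmol/L.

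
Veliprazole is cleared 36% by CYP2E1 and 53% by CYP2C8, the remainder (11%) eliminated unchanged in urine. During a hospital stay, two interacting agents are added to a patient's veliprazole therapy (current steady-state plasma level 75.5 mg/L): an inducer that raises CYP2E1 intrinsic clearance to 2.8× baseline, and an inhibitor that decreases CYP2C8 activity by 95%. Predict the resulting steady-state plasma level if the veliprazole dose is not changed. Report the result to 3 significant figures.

The CYP2E1 pathway (36% of clearance) is boosted to 2.8× activity: 0.36 × 2.8 = 1.008.
The CYP2C8 pathway (53% of clearance) drops to 0.05× activity: 0.53 × 0.05 = 0.0265.
Non-CYP routes (11%) are unchanged.
Relative clearance = 1.008 + 0.0265 + 0.11 = 1.1445.
New steady-state plasma level = 75.5 / 1.1445 = 66.0 mg/L (concentration scales inversely with clearance).

66.0 mg/L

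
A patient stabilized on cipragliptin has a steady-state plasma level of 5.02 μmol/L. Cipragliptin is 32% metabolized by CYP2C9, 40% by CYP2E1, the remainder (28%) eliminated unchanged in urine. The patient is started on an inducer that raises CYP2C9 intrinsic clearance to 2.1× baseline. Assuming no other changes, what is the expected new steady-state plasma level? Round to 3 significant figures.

CYP2C9: 0.32 × 2.1 = 0.672
CYP2E1: 0.4 (unchanged)
Other: 0.28 (unchanged)
CL_new/CL_old = 0.672 + 0.4 + 0.28 = 1.352.
Steady-state plasma level ∝ 1/CL, so new value = 5.02 / 1.352 = 3.71 μmol/L.

3.71 μmol/L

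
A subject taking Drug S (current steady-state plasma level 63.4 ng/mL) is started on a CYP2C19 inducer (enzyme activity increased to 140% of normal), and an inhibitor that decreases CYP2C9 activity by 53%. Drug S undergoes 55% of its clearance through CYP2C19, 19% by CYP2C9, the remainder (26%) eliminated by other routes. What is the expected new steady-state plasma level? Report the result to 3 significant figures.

56.6 ng/mL

The CYP2C19 pathway (55% of clearance) increases to 1.4× activity: 0.55 × 1.4 = 0.77.
The CYP2C9 pathway (19% of clearance) falls to 0.47× activity: 0.19 × 0.47 = 0.0893.
The remaining 26% of clearance is unaffected.
CL_new/CL_old = 0.77 + 0.0893 + 0.26 = 1.1193.
New steady-state plasma level = 63.4 / 1.1193 = 56.6 ng/mL (concentration scales inversely with clearance).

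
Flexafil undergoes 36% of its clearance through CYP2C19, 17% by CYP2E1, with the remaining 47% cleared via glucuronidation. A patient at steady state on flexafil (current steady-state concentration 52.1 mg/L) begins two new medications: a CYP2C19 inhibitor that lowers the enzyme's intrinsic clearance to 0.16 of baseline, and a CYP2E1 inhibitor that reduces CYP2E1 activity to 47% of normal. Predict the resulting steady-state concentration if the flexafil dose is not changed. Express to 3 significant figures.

85.8 mg/L

CYP2C19: 0.36 × 0.16 = 0.0576
CYP2E1: 0.17 × 0.47 = 0.0799
Other: 0.47 (unchanged)
CL_new/CL_old = 0.0576 + 0.0799 + 0.47 = 0.6075.
Steady-state concentration ∝ 1/CL: new value = 52.1 / 0.6075 = 85.8 mg/L.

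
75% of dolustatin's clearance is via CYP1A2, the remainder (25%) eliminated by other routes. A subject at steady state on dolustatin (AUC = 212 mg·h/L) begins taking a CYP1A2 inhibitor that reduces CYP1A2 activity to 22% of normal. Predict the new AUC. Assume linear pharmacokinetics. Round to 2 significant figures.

The CYP1A2 pathway (75% of clearance) falls to 0.22× activity: 0.75 × 0.22 = 0.165.
The remaining 25% of clearance is unaffected.
Relative clearance = 0.165 + 0.25 = 0.415.
New AUC = baseline ÷ relative clearance = 212 / 0.415 = 5.1 × 10² mg·h/L.

5.1 × 10² mg·h/L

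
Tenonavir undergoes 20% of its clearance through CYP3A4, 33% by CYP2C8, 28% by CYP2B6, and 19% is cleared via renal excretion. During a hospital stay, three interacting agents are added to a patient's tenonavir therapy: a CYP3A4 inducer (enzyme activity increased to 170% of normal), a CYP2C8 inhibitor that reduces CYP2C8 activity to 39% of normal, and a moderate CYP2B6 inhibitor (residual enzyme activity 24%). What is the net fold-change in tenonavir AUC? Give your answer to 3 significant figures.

The CYP3A4 pathway (20% of clearance) is boosted to 1.7× activity: 0.2 × 1.7 = 0.34.
The CYP2C8 pathway (33% of clearance) is reduced to 0.39× activity: 0.33 × 0.39 = 0.1287.
The CYP2B6 pathway (28% of clearance) drops to 0.24× activity: 0.28 × 0.24 = 0.0672.
The remaining 19% of clearance is unaffected.
CL_new/CL_old = 0.34 + 0.1287 + 0.0672 + 0.19 = 0.7259.
AUC ∝ 1/CL: fold-change = 1 / 0.7259 = 1.38.

1.38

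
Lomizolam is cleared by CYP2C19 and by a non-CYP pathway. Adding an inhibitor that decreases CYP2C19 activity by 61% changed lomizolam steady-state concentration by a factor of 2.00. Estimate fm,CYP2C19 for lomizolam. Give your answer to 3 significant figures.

0.820

Write x for the fraction cleared via CYP2C19. The observed steady-state concentration change means clearance fell to 1/2.00 = 0.5 of baseline.
Only the CYP2C19 route changed, so 0.5 = x·0.39 + (1 − x), giving x = 0.820.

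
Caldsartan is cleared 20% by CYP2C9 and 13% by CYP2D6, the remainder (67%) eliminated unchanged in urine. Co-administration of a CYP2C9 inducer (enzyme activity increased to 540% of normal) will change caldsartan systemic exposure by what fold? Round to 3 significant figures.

The CYP2C9 pathway (20% of clearance) is boosted to 5.4× activity: 0.2 × 5.4 = 1.08.
CYP2D6 (13%) and the residual 67% are unaffected.
CL_new/CL_old = 1.08 + 0.13 + 0.67 = 1.88.
Systemic exposure is inversely proportional to clearance, so the fold-change is 1 / 1.88 = 0.532.

0.532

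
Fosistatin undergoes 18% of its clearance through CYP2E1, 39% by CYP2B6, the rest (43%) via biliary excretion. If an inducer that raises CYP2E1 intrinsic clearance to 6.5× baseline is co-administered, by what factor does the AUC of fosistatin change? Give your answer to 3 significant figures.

The CYP2E1 pathway (18% of clearance) increases to 6.5× activity: 0.18 × 6.5 = 1.17.
CYP2B6 (39%) and the residual 43% are unaffected.
CL_new/CL_old = 1.17 + 0.39 + 0.43 = 1.99.
Since AUC ∝ 1/CL, the ratio is 1 / 1.99 = 0.503.

0.503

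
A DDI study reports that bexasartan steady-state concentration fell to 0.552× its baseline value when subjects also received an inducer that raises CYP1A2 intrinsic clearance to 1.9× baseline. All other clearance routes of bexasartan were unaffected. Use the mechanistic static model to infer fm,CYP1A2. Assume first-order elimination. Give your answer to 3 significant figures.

0.902

CL'/CL = 1 / 0.552 = 1.812
1.9·fm + (1 − fm) = 1.812
fm = (1.812 − 1) / (1.9 − 1) = 0.902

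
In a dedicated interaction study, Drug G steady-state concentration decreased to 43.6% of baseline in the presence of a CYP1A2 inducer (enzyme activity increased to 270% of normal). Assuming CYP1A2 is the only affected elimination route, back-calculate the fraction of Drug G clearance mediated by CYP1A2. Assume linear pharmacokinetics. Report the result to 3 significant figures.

CL'/CL = 1 / 0.436 = 2.294
2.7·fm + (1 − fm) = 2.294
fm = (2.294 − 1) / (2.7 − 1) = 0.761

0.761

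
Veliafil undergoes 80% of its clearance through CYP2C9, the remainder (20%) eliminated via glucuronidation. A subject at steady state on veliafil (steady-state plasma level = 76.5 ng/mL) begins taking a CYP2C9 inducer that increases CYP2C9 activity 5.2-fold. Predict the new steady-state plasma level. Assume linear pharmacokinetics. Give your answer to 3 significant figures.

17.5 ng/mL

The CYP2C9 pathway (80% of clearance) increases to 5.2× activity: 0.8 × 5.2 = 4.16.
The remaining 20% of clearance is unaffected.
New clearance relative to baseline: 4.16 + 0.2 = 4.36.
Steady-state plasma level ∝ 1/CL, so new value = 76.5 / 4.36 = 17.5 ng/mL.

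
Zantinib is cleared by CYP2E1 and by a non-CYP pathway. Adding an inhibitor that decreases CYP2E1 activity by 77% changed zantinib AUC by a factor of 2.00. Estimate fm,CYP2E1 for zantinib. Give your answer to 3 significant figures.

CL'/CL = 1 / 2.00 = 0.5
0.23·fm + (1 − fm) = 0.5
fm = (0.5 − 1) / (0.23 − 1) = 0.649

0.649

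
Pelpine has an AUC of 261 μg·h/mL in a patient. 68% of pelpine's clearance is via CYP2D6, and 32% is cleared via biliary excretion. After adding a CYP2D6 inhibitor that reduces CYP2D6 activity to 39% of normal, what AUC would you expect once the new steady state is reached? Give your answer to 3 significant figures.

446 μg·h/mL

The CYP2D6 pathway (68% of clearance) drops to 0.39× activity: 0.68 × 0.39 = 0.2652.
The remaining 32% of clearance is unaffected.
Relative clearance = 0.2652 + 0.32 = 0.5852.
AUC ∝ 1/CL, so new value = 261 / 0.5852 = 446 μg·h/mL.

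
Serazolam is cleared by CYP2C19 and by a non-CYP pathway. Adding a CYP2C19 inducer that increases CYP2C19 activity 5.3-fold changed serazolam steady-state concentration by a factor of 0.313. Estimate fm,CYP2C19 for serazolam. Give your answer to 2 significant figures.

Let x = fm,CYP2C19. Because steady-state concentration ∝ 1/CL, relative clearance rose to 1/0.313 = 3.195.
Only the CYP2C19 route changed, so 3.195 = x·5.3 + (1 − x), giving x = 0.51.

0.51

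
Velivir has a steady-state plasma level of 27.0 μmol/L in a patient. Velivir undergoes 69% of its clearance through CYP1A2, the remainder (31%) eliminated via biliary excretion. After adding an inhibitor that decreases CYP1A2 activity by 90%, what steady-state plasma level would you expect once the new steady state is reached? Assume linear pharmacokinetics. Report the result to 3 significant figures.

CYP1A2: 0.69 × 0.1 = 0.069
Other: 0.31 (unchanged)
CL_new/CL_old = 0.069 + 0.31 = 0.379.
Steady-state plasma level ∝ 1/CL, so new value = 27.0 / 0.379 = 71.2 μmol/L.

71.2 μmol/L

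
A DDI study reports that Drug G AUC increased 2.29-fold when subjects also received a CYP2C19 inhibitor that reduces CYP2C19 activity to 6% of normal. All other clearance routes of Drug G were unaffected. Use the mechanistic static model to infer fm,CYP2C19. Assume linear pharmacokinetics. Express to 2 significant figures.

Let fm be the CYP2C19 fraction. New clearance relative to baseline = fm × 0.06 + (1 − fm).
AUC ratio = 1 / (new CL fraction), so new CL fraction = 1 / 2.29 = 0.4367.
fm × 0.06 + 1 − fm = 0.4367  ⇒  fm × (0.06 − 1) = −0.5633  ⇒  fm = 0.60.

0.60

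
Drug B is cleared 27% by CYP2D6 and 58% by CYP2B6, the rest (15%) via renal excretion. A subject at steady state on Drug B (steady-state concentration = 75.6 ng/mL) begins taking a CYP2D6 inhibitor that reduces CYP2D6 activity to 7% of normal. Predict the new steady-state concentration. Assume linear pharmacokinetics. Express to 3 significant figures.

101 ng/mL

The CYP2D6 pathway (27% of clearance) is reduced to 0.07× activity: 0.27 × 0.07 = 0.0189.
CYP2B6 (58%) and the residual 15% are unaffected.
Relative clearance = 0.0189 + 0.58 + 0.15 = 0.7489.
New steady-state concentration = baseline ÷ relative clearance = 75.6 / 0.7489 = 101 ng/mL.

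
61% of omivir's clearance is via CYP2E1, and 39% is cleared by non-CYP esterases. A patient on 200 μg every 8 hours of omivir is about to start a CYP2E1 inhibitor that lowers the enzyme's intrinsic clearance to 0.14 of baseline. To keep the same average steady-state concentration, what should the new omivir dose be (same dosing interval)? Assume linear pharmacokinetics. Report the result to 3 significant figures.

The CYP2E1 pathway (61% of clearance) drops to 0.14× activity: 0.61 × 0.14 = 0.0854.
The remaining 39% of clearance is unaffected.
New clearance relative to baseline: 0.0854 + 0.39 = 0.4754.
Css,avg = (dose rate)/CL, so holding Css fixed requires dose ∝ CL: 200 × 0.4754 = 95.1 μg.

95.1 μg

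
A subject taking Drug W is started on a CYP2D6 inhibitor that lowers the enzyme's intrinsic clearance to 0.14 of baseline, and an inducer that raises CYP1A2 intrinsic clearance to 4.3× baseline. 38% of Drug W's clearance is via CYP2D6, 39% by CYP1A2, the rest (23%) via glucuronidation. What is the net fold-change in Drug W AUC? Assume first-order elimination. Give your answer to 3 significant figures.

0.510

The CYP2D6 pathway (38% of clearance) is reduced to 0.14× activity: 0.38 × 0.14 = 0.0532.
The CYP1A2 pathway (39% of clearance) is boosted to 4.3× activity: 0.39 × 4.3 = 1.677.
The remaining 23% of clearance is unaffected.
New clearance relative to baseline: 0.0532 + 1.677 + 0.23 = 1.9602.
Because AUC varies inversely with clearance, the combined effect is 1 / 1.9602 = 0.510.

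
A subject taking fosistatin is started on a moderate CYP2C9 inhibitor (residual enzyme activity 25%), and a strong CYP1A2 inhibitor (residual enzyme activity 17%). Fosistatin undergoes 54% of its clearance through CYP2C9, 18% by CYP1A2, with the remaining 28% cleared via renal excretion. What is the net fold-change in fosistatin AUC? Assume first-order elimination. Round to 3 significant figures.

2.24

The CYP2C9 pathway (54% of clearance) drops to 0.25× activity: 0.54 × 0.25 = 0.135.
The CYP1A2 pathway (18% of clearance) is reduced to 0.17× activity: 0.18 × 0.17 = 0.0306.
Non-CYP routes (28%) are unchanged.
CL_new/CL_old = 0.135 + 0.0306 + 0.28 = 0.4456.
Because AUC varies inversely with clearance, the combined effect is 1 / 0.4456 = 2.24.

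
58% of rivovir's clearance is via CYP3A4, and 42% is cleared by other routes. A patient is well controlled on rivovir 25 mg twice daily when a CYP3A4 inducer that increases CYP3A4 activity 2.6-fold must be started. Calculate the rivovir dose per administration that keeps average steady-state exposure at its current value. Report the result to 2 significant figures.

The CYP3A4 pathway (58% of clearance) increases to 2.6× activity: 0.58 × 2.6 = 1.508.
Non-CYP routes (42%) are unchanged.
CL_new/CL_old = 1.508 + 0.42 = 1.928.
Exposure is unchanged when dose changes in proportion to clearance. New dose = 25 mg × 1.928 = 48 mg.

48 mg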